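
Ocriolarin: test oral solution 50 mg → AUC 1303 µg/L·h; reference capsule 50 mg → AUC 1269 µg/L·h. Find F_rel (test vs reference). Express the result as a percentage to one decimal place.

F_rel = 102.7%

F_rel = (AUC_test/D_test) / (AUC_ref/D_ref)
      = (1303/50) / (1269/50)
      = 26.06 / 25.38 = 1.0268 = 102.68%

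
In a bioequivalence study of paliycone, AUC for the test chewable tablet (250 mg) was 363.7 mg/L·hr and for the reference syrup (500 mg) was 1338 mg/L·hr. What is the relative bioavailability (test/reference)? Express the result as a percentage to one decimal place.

F_rel = 54.4%

F_rel = (AUC_test/D_test) / (AUC_ref/D_ref)
      = (363.7/250) / (1338/500)
      = 1.4548 / 2.676 = 0.5436 = 54.36%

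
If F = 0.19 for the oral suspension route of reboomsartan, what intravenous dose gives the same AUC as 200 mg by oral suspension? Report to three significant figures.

Systemic exposure from an extravascular dose = F × D_ev, so the equivalent IV dose is F × D_ev.
D_iv = F × D_ev = 0.19 × 200 = 38 mg

D_iv = 38.0 mg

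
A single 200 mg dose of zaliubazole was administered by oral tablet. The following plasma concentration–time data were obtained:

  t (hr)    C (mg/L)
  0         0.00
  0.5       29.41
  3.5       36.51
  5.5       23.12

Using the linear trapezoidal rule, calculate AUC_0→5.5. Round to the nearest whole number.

AUC = 166 mg/L·hr

Trapezoidal AUC_0→5.5:
  [0→0.5]: (0.00+29.41)/2 × 0.5 = 7.3525
  [0.5→3.5]: (29.41+36.51)/2 × 3 = 98.88
  [3.5→5.5]: (36.51+23.12)/2 × 2 = 59.63
  Sum = 165.8625 mg/L·hr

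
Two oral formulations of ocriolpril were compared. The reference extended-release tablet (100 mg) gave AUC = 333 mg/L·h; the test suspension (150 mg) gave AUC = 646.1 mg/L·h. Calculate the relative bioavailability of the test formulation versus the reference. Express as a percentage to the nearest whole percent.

F_rel = 129%

F_rel = (AUC_test/D_test) / (AUC_ref/D_ref)
      = (646.1/150) / (333/100)
      = 4.30733 / 3.33 = 1.2935 = 129.35%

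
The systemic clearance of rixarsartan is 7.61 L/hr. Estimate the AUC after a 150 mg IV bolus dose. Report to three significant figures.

AUC_0→∞ = Dose_iv / CL
        = 150 / 7.61 = 19.7109 mg/L·hr

AUC = 19.7 mg/L·hr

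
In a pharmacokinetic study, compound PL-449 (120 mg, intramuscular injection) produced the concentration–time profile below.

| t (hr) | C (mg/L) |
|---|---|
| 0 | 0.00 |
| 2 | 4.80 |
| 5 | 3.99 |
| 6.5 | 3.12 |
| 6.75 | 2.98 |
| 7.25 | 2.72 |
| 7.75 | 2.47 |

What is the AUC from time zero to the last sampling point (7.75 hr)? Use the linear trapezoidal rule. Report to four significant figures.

AUC = 26.80 mg/L·hr

Trapezoidal AUC_0→7.75:
  [0→2]: (0.00+4.80)/2 × 2 = 4.8
  [2→5]: (4.80+3.99)/2 × 3 = 13.185
  [5→6.5]: (3.99+3.12)/2 × 1.5 = 5.3325
  [6.5→6.75]: (3.12+2.98)/2 × 0.25 = 0.7625
  [6.75→7.25]: (2.98+2.72)/2 × 0.5 = 1.425
  [7.25→7.75]: (2.72+2.47)/2 × 0.5 = 1.2975
  Sum = 26.8025 mg/L·hr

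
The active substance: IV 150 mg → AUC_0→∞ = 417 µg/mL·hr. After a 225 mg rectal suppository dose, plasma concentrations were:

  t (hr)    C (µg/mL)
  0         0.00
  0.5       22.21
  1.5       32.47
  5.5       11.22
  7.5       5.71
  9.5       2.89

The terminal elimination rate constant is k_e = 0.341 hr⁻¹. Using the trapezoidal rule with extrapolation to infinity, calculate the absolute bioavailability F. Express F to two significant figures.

F = 0.25

Trapezoidal AUC_0→9.5 (rectal suppository):
  [0→0.5]: (0.00+22.21)/2 × 0.5 = 5.5525
  [0.5→1.5]: (22.21+32.47)/2 × 1 = 27.34
  [1.5→5.5]: (32.47+11.22)/2 × 4 = 87.38
  [5.5→7.5]: (11.22+5.71)/2 × 2 = 16.93
  [7.5→9.5]: (5.71+2.89)/2 × 2 = 8.6
  Sum = 145.8025 µg/mL·hr
Tail: C_last/k_e = 2.89/0.341 = 8.475
AUC_0→∞ (rectal suppository) = 145.8025 + 8.475 = 154.2775 µg/mL·hr
F = (AUC_ev/D_ev)/(AUC_iv/D_iv) = (154.2775/225)/(417/150) = 0.685678/2.78 = 0.2466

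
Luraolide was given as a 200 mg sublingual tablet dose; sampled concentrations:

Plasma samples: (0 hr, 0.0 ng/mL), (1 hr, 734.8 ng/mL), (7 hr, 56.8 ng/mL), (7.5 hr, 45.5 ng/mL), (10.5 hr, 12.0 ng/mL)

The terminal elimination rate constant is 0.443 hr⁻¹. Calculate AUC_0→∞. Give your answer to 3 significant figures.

AUC = 2880 ng/mL·hr

Trapezoidal AUC_0→10.5:
  [0→1]: (0.0+734.8)/2 × 1 = 367.4
  [1→7]: (734.8+56.8)/2 × 6 = 2374.8
  [7→7.5]: (56.8+45.5)/2 × 0.5 = 25.575
  [7.5→10.5]: (45.5+12.0)/2 × 3 = 86.25
  Sum = 2854.025 ng/mL·hr
Extrapolated tail: C_last / k_e = 12.0 / 0.443 = 27.088
AUC_0→∞ = 2854.025 + 27.088 = 2881.113 ng/mL·hr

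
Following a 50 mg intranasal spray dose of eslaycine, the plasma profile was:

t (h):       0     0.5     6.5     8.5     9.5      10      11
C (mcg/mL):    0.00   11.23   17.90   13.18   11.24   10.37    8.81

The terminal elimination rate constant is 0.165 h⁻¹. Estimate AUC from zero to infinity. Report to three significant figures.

Trapezoidal AUC_0→11:
  [0→0.5]: (0.00+11.23)/2 × 0.5 = 2.8075
  [0.5→6.5]: (11.23+17.90)/2 × 6 = 87.39
  [6.5→8.5]: (17.90+13.18)/2 × 2 = 31.08
  [8.5→9.5]: (13.18+11.24)/2 × 1 = 12.21
  [9.5→10]: (11.24+10.37)/2 × 0.5 = 5.4025
  [10→11]: (10.37+8.81)/2 × 1 = 9.59
  Sum = 148.48 mcg/mL·h
Extrapolated tail: C_last / k_e = 8.81 / 0.165 = 53.394
AUC_0→∞ = 148.48 + 53.394 = 201.874 mcg/mL·h

AUC = 202 mcg/mL·h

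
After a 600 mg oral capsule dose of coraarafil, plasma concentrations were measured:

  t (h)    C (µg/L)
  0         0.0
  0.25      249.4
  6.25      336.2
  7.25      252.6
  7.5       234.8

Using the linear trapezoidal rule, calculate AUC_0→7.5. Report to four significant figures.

Trapezoidal AUC_0→7.5:
  [0→0.25]: (0.0+249.4)/2 × 0.25 = 31.175
  [0.25→6.25]: (249.4+336.2)/2 × 6 = 1756.8
  [6.25→7.25]: (336.2+252.6)/2 × 1 = 294.4
  [7.25→7.5]: (252.6+234.8)/2 × 0.25 = 60.925
  Sum = 2143.3 µg/L·h

AUC = 2143 µg/L·h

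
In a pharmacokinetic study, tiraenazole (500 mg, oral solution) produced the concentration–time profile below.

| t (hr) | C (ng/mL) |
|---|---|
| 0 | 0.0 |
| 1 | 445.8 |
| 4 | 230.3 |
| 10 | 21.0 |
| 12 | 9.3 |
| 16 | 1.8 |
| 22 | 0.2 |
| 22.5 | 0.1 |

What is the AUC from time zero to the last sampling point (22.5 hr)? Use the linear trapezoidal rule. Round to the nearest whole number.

Trapezoidal AUC_0→22.5:
  [0→1]: (0.0+445.8)/2 × 1 = 222.9
  [1→4]: (445.8+230.3)/2 × 3 = 1014.15
  [4→10]: (230.3+21.0)/2 × 6 = 753.9
  [10→12]: (21.0+9.3)/2 × 2 = 30.3
  [12→16]: (9.3+1.8)/2 × 4 = 22.2
  [16→22]: (1.8+0.2)/2 × 6 = 6.0
  [22→22.5]: (0.2+0.1)/2 × 0.5 = 0.075
  Sum = 2049.525 ng/mL·hr

AUC = 2050 ng/mL·hr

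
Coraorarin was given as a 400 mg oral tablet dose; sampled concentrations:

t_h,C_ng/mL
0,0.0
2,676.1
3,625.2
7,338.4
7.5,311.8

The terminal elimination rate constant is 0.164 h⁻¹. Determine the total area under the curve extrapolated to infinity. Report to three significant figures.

Trapezoidal AUC_0→7.5:
  [0→2]: (0.0+676.1)/2 × 2 = 676.1
  [2→3]: (676.1+625.2)/2 × 1 = 650.65
  [3→7]: (625.2+338.4)/2 × 4 = 1927.2
  [7→7.5]: (338.4+311.8)/2 × 0.5 = 162.55
  Sum = 3416.5 ng/mL·h
Extrapolated tail: C_last / k_e = 311.8 / 0.164 = 1901.220
AUC_0→∞ = 3416.5 + 1901.220 = 5317.72 ng/mL·h

AUC = 5320 ng/mL·h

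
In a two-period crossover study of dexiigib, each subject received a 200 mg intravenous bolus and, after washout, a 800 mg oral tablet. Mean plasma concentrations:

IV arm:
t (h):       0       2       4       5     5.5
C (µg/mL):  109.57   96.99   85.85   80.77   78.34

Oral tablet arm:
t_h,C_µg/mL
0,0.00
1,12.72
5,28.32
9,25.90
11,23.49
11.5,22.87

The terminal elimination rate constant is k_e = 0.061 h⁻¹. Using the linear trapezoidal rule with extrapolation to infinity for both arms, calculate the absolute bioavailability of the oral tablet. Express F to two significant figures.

F = 0.088

Trapezoidal AUC_0→5.5 (IV):
  [0→2]: (109.57+96.99)/2 × 2 = 206.56
  [2→4]: (96.99+85.85)/2 × 2 = 182.84
  [4→5]: (85.85+80.77)/2 × 1 = 83.31
  [5→5.5]: (80.77+78.34)/2 × 0.5 = 39.7775
  Sum = 512.4875 µg/mL·h
IV tail: 78.34/0.061 = 1284.262; AUC_iv,0→∞ = 512.4875 + 1284.262 = 1796.7495 µg/mL·h
Trapezoidal AUC_0→11.5 (oral tablet):
  [0→1]: (0.00+12.72)/2 × 1 = 6.36
  [1→5]: (12.72+28.32)/2 × 4 = 82.08
  [5→9]: (28.32+25.90)/2 × 4 = 108.44
  [9→11]: (25.90+23.49)/2 × 2 = 49.39
  [11→11.5]: (23.49+22.87)/2 × 0.5 = 11.59
  Sum = 257.86 µg/mL·h
oral tablet tail: 22.87/0.061 = 374.918; AUC_ev,0→∞ = 257.86 + 374.918 = 632.778 µg/mL·h
F = (AUC_ev/D_ev)/(AUC_iv/D_iv) = (632.778/800)/(1796.7495/200) = 0.7909725/8.9837475 = 0.0880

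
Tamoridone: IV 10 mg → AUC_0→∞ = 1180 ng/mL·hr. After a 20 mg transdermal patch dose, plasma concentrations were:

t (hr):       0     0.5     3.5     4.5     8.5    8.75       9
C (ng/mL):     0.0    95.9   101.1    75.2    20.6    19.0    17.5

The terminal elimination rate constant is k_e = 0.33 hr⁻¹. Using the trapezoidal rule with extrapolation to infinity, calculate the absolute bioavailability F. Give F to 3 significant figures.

F = 0.280

Trapezoidal AUC_0→9 (transdermal patch):
  [0→0.5]: (0.0+95.9)/2 × 0.5 = 23.975
  [0.5→3.5]: (95.9+101.1)/2 × 3 = 295.5
  [3.5→4.5]: (101.1+75.2)/2 × 1 = 88.15
  [4.5→8.5]: (75.2+20.6)/2 × 4 = 191.6
  [8.5→8.75]: (20.6+19.0)/2 × 0.25 = 4.95
  [8.75→9]: (19.0+17.5)/2 × 0.25 = 4.5625
  Sum = 608.7375 ng/mL·hr
Tail: C_last/k_e = 17.5/0.33 = 53.030
AUC_0→∞ (transdermal patch) = 608.7375 + 53.030 = 661.7675 ng/mL·hr
F = (AUC_ev/D_ev)/(AUC_iv/D_iv) = (661.7675/20)/(1180/10) = 33.088375/118 = 0.2804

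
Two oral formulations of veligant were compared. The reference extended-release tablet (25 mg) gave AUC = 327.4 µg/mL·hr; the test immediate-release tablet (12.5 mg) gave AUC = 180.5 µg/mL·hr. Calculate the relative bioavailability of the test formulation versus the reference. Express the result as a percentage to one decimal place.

F_rel = 110.3%

F_rel = (AUC_test/D_test) / (AUC_ref/D_ref)
      = (180.5/12.5) / (327.4/25)
      = 14.44 / 13.096 = 1.1026 = 110.26%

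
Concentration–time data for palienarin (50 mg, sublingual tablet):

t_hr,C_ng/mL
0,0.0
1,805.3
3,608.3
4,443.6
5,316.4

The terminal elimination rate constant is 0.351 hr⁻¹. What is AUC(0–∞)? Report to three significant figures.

AUC = 3620 ng/mL·hr

Trapezoidal AUC_0→5:
  [0→1]: (0.0+805.3)/2 × 1 = 402.65
  [1→3]: (805.3+608.3)/2 × 2 = 1413.6
  [3→4]: (608.3+443.6)/2 × 1 = 525.95
  [4→5]: (443.6+316.4)/2 × 1 = 380.0
  Sum = 2722.2 ng/mL·hr
Extrapolated tail: C_last / k_e = 316.4 / 0.351 = 901.425
AUC_0→∞ = 2722.2 + 901.425 = 3623.625 ng/mL·hr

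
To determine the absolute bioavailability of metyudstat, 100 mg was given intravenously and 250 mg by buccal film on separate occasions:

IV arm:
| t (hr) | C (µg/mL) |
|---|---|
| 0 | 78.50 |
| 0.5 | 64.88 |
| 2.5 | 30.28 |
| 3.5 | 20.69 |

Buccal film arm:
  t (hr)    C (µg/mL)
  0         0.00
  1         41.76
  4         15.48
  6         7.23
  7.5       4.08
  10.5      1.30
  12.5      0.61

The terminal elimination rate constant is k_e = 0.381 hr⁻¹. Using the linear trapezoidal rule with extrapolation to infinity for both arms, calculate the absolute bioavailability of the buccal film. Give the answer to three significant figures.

Trapezoidal AUC_0→3.5 (IV):
  [0→0.5]: (78.50+64.88)/2 × 0.5 = 35.845
  [0.5→2.5]: (64.88+30.28)/2 × 2 = 95.16
  [2.5→3.5]: (30.28+20.69)/2 × 1 = 25.485
  Sum = 156.49 µg/mL·hr
IV tail: 20.69/0.381 = 54.304; AUC_iv,0→∞ = 156.49 + 54.304 = 210.794 µg/mL·hr
Trapezoidal AUC_0→12.5 (buccal film):
  [0→1]: (0.00+41.76)/2 × 1 = 20.88
  [1→4]: (41.76+15.48)/2 × 3 = 85.86
  [4→6]: (15.48+7.23)/2 × 2 = 22.71
  [6→7.5]: (7.23+4.08)/2 × 1.5 = 8.4825
  [7.5→10.5]: (4.08+1.30)/2 × 3 = 8.07
  [10.5→12.5]: (1.30+0.61)/2 × 2 = 1.91
  Sum = 147.9125 µg/mL·hr
buccal film tail: 0.61/0.381 = 1.601; AUC_ev,0→∞ = 147.9125 + 1.601 = 149.5135 µg/mL·hr
F = (AUC_ev/D_ev)/(AUC_iv/D_iv) = (149.5135/250)/(210.794/100) = 0.598054/2.10794 = 0.2837

F = 0.284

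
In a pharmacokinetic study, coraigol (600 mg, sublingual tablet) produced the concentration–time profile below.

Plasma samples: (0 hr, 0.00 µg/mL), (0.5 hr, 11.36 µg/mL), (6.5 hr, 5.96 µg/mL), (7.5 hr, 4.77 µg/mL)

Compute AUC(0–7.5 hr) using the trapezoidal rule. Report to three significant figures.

AUC = 60.2 µg/mL·hr

Trapezoidal AUC_0→7.5:
  [0→0.5]: (0.00+11.36)/2 × 0.5 = 2.84
  [0.5→6.5]: (11.36+5.96)/2 × 6 = 51.96
  [6.5→7.5]: (5.96+4.77)/2 × 1 = 5.365
  Sum = 60.165 µg/mL·hr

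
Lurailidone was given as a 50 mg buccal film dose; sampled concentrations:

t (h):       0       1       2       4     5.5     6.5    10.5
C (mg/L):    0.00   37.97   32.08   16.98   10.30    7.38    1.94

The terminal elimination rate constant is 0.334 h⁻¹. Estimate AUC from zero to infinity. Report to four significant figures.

AUC = 156.8 mg/L·h

Trapezoidal AUC_0→10.5:
  [0→1]: (0.00+37.97)/2 × 1 = 18.985
  [1→2]: (37.97+32.08)/2 × 1 = 35.025
  [2→4]: (32.08+16.98)/2 × 2 = 49.06
  [4→5.5]: (16.98+10.30)/2 × 1.5 = 20.46
  [5.5→6.5]: (10.30+7.38)/2 × 1 = 8.84
  [6.5→10.5]: (7.38+1.94)/2 × 4 = 18.64
  Sum = 151.01 mg/L·h
Extrapolated tail: C_last / k_e = 1.94 / 0.334 = 5.808
AUC_0→∞ = 151.01 + 5.808 = 156.818 mg/L·h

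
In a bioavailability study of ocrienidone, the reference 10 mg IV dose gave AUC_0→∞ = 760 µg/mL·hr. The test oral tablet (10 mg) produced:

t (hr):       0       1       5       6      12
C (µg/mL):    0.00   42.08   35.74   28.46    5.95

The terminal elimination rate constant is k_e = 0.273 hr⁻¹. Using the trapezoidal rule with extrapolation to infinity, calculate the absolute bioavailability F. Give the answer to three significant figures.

F = 0.439

Trapezoidal AUC_0→12 (oral tablet):
  [0→1]: (0.00+42.08)/2 × 1 = 21.04
  [1→5]: (42.08+35.74)/2 × 4 = 155.64
  [5→6]: (35.74+28.46)/2 × 1 = 32.1
  [6→12]: (28.46+5.95)/2 × 6 = 103.23
  Sum = 312.01 µg/mL·hr
Tail: C_last/k_e = 5.95/0.273 = 21.795
AUC_0→∞ (oral tablet) = 312.01 + 21.795 = 333.805 µg/mL·hr
F = (AUC_ev/D_ev)/(AUC_iv/D_iv) = (333.805/10)/(760/10) = 33.3805/76 = 0.4392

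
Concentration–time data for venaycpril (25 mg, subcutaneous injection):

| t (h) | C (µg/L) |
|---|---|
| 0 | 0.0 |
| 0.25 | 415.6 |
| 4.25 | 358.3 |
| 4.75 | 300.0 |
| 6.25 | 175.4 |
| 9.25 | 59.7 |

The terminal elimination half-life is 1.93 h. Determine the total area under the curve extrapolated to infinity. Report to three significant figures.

AUC = 2640 µg/L·h

Trapezoidal AUC_0→9.25:
  [0→0.25]: (0.0+415.6)/2 × 0.25 = 51.95
  [0.25→4.25]: (415.6+358.3)/2 × 4 = 1547.8
  [4.25→4.75]: (358.3+300.0)/2 × 0.5 = 164.575
  [4.75→6.25]: (300.0+175.4)/2 × 1.5 = 356.55
  [6.25→9.25]: (175.4+59.7)/2 × 3 = 352.65
  Sum = 2473.525 µg/L·h
k_e = ln2 / t½ = 0.693147 / 1.93 = 0.3591 h^-1
Extrapolated tail: C_last / k_e = 59.7 / 0.3591 = 166.249
AUC_0→∞ = 2473.525 + 166.249 = 2639.774 µg/L·h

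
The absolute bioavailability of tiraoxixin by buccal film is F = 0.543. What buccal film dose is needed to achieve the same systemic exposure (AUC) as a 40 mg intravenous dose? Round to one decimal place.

For equal systemic exposure: F × D_ev = D_iv
D_ev = D_iv / F = 40 / 0.543 = 73.6648 mg

D_buccal = 73.7 mg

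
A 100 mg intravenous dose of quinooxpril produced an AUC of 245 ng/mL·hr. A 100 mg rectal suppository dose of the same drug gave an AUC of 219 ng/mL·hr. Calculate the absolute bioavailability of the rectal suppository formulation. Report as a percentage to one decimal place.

F = (AUC_ev / D_ev) / (AUC_iv / D_iv)
  = (219/100) / (245/100)
  = 2.19 / 2.45 = 0.8939
  = 89.39%

F = 89.4%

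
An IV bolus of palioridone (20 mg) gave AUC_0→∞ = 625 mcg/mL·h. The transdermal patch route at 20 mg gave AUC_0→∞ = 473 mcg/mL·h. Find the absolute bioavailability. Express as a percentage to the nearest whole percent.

F = 76%

F = (AUC_ev / D_ev) / (AUC_iv / D_iv)
  = (473/20) / (625/20)
  = 23.65 / 31.25 = 0.7568
  = 75.68%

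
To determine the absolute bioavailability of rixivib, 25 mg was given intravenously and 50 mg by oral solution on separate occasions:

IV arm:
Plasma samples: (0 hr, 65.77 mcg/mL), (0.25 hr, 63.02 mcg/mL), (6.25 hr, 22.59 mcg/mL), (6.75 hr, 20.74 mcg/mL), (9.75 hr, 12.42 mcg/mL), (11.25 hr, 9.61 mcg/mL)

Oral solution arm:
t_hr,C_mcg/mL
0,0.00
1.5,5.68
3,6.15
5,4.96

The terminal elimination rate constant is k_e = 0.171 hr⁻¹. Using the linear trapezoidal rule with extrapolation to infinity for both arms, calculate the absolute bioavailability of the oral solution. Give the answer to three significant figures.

Trapezoidal AUC_0→11.25 (IV):
  [0→0.25]: (65.77+63.02)/2 × 0.25 = 16.09875
  [0.25→6.25]: (63.02+22.59)/2 × 6 = 256.83
  [6.25→6.75]: (22.59+20.74)/2 × 0.5 = 10.8325
  [6.75→9.75]: (20.74+12.42)/2 × 3 = 49.74
  [9.75→11.25]: (12.42+9.61)/2 × 1.5 = 16.5225
  Sum = 350.02375 mcg/mL·hr
IV tail: 9.61/0.171 = 56.199; AUC_iv,0→∞ = 350.02375 + 56.199 = 406.22275 mcg/mL·hr
Trapezoidal AUC_0→5 (oral solution):
  [0→1.5]: (0.00+5.68)/2 × 1.5 = 4.26
  [1.5→3]: (5.68+6.15)/2 × 1.5 = 8.8725
  [3→5]: (6.15+4.96)/2 × 2 = 11.11
  Sum = 24.2425 mcg/mL·hr
oral solution tail: 4.96/0.171 = 29.006; AUC_ev,0→∞ = 24.2425 + 29.006 = 53.2485 mcg/mL·hr
F = (AUC_ev/D_ev)/(AUC_iv/D_iv) = (53.2485/50)/(406.22275/25) = 1.06497/16.24891 = 0.0655

F = 0.0655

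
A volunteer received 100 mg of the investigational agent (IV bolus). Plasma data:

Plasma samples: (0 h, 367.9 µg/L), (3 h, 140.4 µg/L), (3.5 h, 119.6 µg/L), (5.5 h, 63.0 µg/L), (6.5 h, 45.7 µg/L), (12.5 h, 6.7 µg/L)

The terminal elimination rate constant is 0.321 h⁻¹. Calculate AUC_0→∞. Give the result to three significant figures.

Trapezoidal AUC_0→12.5:
  [0→3]: (367.9+140.4)/2 × 3 = 762.45
  [3→3.5]: (140.4+119.6)/2 × 0.5 = 65.0
  [3.5→5.5]: (119.6+63.0)/2 × 2 = 182.6
  [5.5→6.5]: (63.0+45.7)/2 × 1 = 54.35
  [6.5→12.5]: (45.7+6.7)/2 × 6 = 157.2
  Sum = 1221.6 µg/L·h
Extrapolated tail: C_last / k_e = 6.7 / 0.321 = 20.872
AUC_0→∞ = 1221.6 + 20.872 = 1242.472 µg/L·h

AUC = 1240 µg/L·h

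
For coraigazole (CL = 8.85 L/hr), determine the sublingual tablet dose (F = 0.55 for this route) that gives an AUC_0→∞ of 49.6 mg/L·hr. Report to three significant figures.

Dose = CL × AUC_0→∞ / F
     = 8.85 × 49.6 / 0.55 = 798.109 mg

Dose = 798 mg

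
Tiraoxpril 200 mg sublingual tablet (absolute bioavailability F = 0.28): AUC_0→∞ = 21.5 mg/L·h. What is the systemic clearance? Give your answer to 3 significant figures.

CL = 2.60 L/h

CL = F × Dose / AUC_0→∞
   = 0.28 × 200 / 21.5 = 2.60465 L/h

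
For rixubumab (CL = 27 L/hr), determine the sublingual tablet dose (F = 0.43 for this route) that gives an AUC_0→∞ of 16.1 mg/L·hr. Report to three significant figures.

Dose = 1010 mg

Dose = CL × AUC_0→∞ / F
     = 27 × 16.1 / 0.43 = 1010.93 mg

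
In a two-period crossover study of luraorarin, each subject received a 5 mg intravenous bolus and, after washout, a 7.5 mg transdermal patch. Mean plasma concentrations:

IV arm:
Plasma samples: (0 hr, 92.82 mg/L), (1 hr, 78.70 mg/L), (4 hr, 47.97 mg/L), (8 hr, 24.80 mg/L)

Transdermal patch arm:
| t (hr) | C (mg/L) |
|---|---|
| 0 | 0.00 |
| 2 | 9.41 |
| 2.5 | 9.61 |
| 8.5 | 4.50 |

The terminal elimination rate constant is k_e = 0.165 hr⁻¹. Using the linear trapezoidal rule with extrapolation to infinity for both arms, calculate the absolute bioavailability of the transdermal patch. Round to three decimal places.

F = 0.098

Trapezoidal AUC_0→8 (IV):
  [0→1]: (92.82+78.70)/2 × 1 = 85.76
  [1→4]: (78.70+47.97)/2 × 3 = 190.005
  [4→8]: (47.97+24.80)/2 × 4 = 145.54
  Sum = 421.305 mg/L·hr
IV tail: 24.80/0.165 = 150.303; AUC_iv,0→∞ = 421.305 + 150.303 = 571.608 mg/L·hr
Trapezoidal AUC_0→8.5 (transdermal patch):
  [0→2]: (0.00+9.41)/2 × 2 = 9.41
  [2→2.5]: (9.41+9.61)/2 × 0.5 = 4.755
  [2.5→8.5]: (9.61+4.50)/2 × 6 = 42.33
  Sum = 56.495 mg/L·hr
transdermal patch tail: 4.50/0.165 = 27.273; AUC_ev,0→∞ = 56.495 + 27.273 = 83.768 mg/L·hr
F = (AUC_ev/D_ev)/(AUC_iv/D_iv) = (83.768/7.5)/(571.608/5) = 11.1691/114.3216 = 0.0977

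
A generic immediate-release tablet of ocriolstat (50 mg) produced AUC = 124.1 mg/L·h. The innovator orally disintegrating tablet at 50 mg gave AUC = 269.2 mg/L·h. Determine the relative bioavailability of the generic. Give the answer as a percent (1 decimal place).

F_rel = 46.1%

F_rel = (AUC_test/D_test) / (AUC_ref/D_ref)
      = (124.1/50) / (269.2/50)
      = 2.482 / 5.384 = 0.4610 = 46.10%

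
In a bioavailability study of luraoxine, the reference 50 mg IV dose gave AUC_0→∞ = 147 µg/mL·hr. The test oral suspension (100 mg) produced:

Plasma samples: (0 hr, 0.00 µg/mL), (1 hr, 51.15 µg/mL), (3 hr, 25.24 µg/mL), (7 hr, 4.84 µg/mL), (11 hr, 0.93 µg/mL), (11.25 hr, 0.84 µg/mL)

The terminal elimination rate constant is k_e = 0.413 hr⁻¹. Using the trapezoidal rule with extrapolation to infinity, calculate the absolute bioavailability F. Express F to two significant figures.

Trapezoidal AUC_0→11.25 (oral suspension):
  [0→1]: (0.00+51.15)/2 × 1 = 25.575
  [1→3]: (51.15+25.24)/2 × 2 = 76.39
  [3→7]: (25.24+4.84)/2 × 4 = 60.16
  [7→11]: (4.84+0.93)/2 × 4 = 11.54
  [11→11.25]: (0.93+0.84)/2 × 0.25 = 0.22125
  Sum = 173.88625 µg/mL·hr
Tail: C_last/k_e = 0.84/0.413 = 2.034
AUC_0→∞ (oral suspension) = 173.88625 + 2.034 = 175.92025 µg/mL·hr
F = (AUC_ev/D_ev)/(AUC_iv/D_iv) = (175.92025/100)/(147/50) = 1.7592025/2.94 = 0.5984

F = 0.60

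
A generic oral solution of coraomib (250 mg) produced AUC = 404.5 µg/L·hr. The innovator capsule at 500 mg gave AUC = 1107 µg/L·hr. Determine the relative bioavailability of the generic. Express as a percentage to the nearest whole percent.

F_rel = (AUC_test/D_test) / (AUC_ref/D_ref)
      = (404.5/250) / (1107/500)
      = 1.618 / 2.214 = 0.7308 = 73.08%

F_rel = 73%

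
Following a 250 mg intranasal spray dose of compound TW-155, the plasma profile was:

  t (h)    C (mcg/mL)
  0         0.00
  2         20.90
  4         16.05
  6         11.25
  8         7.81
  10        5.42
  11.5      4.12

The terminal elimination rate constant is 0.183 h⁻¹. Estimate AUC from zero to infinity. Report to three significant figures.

AUC = 147 mcg/mL·h

Trapezoidal AUC_0→11.5:
  [0→2]: (0.00+20.90)/2 × 2 = 20.9
  [2→4]: (20.90+16.05)/2 × 2 = 36.95
  [4→6]: (16.05+11.25)/2 × 2 = 27.3
  [6→8]: (11.25+7.81)/2 × 2 = 19.06
  [8→10]: (7.81+5.42)/2 × 2 = 13.23
  [10→11.5]: (5.42+4.12)/2 × 1.5 = 7.155
  Sum = 124.595 mcg/mL·h
Extrapolated tail: C_last / k_e = 4.12 / 0.183 = 22.514
AUC_0→∞ = 124.595 + 22.514 = 147.109 mcg/mL·h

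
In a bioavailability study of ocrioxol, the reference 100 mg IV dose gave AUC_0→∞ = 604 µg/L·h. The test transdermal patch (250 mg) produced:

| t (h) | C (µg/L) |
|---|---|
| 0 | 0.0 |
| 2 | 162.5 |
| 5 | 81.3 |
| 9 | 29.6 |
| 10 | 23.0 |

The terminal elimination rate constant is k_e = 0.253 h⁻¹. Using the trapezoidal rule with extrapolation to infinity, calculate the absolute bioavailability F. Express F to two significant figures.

F = 0.57

Trapezoidal AUC_0→10 (transdermal patch):
  [0→2]: (0.0+162.5)/2 × 2 = 162.5
  [2→5]: (162.5+81.3)/2 × 3 = 365.7
  [5→9]: (81.3+29.6)/2 × 4 = 221.8
  [9→10]: (29.6+23.0)/2 × 1 = 26.3
  Sum = 776.3 µg/L·h
Tail: C_last/k_e = 23.0/0.253 = 90.909
AUC_0→∞ (transdermal patch) = 776.3 + 90.909 = 867.209 µg/L·h
F = (AUC_ev/D_ev)/(AUC_iv/D_iv) = (867.209/250)/(604/100) = 3.468836/6.04 = 0.5743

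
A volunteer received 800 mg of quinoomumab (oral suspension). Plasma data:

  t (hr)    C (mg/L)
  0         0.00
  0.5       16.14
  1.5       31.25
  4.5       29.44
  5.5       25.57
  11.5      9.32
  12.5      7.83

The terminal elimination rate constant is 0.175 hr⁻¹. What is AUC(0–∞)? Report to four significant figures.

Trapezoidal AUC_0→12.5:
  [0→0.5]: (0.00+16.14)/2 × 0.5 = 4.035
  [0.5→1.5]: (16.14+31.25)/2 × 1 = 23.695
  [1.5→4.5]: (31.25+29.44)/2 × 3 = 91.035
  [4.5→5.5]: (29.44+25.57)/2 × 1 = 27.505
  [5.5→11.5]: (25.57+9.32)/2 × 6 = 104.67
  [11.5→12.5]: (9.32+7.83)/2 × 1 = 8.575
  Sum = 259.515 mg/L·hr
Extrapolated tail: C_last / k_e = 7.83 / 0.175 = 44.743
AUC_0→∞ = 259.515 + 44.743 = 304.258 mg/L·hr

AUC = 304.3 mg/L·hr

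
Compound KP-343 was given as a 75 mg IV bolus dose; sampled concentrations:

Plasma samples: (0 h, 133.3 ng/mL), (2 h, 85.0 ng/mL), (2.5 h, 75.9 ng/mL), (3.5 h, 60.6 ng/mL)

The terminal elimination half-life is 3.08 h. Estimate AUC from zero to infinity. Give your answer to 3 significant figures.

Trapezoidal AUC_0→3.5:
  [0→2]: (133.3+85.0)/2 × 2 = 218.3
  [2→2.5]: (85.0+75.9)/2 × 0.5 = 40.225
  [2.5→3.5]: (75.9+60.6)/2 × 1 = 68.25
  Sum = 326.775 ng/mL·h
k_e = ln2 / t½ = 0.693147 / 3.08 = 0.2250 h^-1
Extrapolated tail: C_last / k_e = 60.6 / 0.225 = 269.333
AUC_0→∞ = 326.775 + 269.333 = 596.108 ng/mL·h

AUC = 596 ng/mL·h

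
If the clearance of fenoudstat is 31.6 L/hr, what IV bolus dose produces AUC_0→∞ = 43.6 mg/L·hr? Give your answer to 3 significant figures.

Dose = 1380 mg

Dose_iv = CL × AUC_0→∞
     = 31.6 × 43.6 = 1377.76 mg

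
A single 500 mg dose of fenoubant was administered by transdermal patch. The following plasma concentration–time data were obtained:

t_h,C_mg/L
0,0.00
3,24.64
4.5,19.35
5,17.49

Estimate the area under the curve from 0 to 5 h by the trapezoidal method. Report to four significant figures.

AUC = 79.16 mg/L·h

Trapezoidal AUC_0→5:
  [0→3]: (0.00+24.64)/2 × 3 = 36.96
  [3→4.5]: (24.64+19.35)/2 × 1.5 = 32.9925
  [4.5→5]: (19.35+17.49)/2 × 0.5 = 9.21
  Sum = 79.1625 mg/L·h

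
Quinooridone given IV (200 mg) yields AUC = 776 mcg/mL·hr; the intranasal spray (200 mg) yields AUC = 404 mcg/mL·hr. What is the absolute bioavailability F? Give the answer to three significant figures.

F = 0.521

F = (AUC_ev / D_ev) / (AUC_iv / D_iv)
  = (404/200) / (776/200)
  = 2.02 / 3.88 = 0.5206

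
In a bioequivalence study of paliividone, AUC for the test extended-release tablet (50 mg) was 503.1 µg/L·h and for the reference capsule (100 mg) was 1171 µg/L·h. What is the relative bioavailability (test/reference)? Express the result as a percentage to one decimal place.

F_rel = 85.9%

F_rel = (AUC_test/D_test) / (AUC_ref/D_ref)
      = (503.1/50) / (1171/100)
      = 10.062 / 11.71 = 0.8593 = 85.93%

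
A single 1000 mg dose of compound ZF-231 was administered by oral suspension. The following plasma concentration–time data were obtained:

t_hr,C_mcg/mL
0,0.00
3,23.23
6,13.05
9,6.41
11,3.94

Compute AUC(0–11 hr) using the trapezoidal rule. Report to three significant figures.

AUC = 129 mcg/mL·hr

Trapezoidal AUC_0→11:
  [0→3]: (0.00+23.23)/2 × 3 = 34.845
  [3→6]: (23.23+13.05)/2 × 3 = 54.42
  [6→9]: (13.05+6.41)/2 × 3 = 29.19
  [9→11]: (6.41+3.94)/2 × 2 = 10.35
  Sum = 128.805 mcg/mL·hr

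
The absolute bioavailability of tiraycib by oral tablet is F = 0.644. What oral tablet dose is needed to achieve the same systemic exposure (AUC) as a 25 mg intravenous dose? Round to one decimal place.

For equal systemic exposure: F × D_ev = D_iv
D_ev = D_iv / F = 25 / 0.644 = 38.8199 mg

D_oral = 38.8 mg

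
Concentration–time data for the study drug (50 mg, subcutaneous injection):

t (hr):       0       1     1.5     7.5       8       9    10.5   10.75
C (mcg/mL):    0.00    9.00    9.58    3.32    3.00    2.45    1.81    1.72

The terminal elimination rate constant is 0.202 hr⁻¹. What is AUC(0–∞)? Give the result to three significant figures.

AUC = 64.3 mcg/mL·hr

Trapezoidal AUC_0→10.75:
  [0→1]: (0.00+9.00)/2 × 1 = 4.5
  [1→1.5]: (9.00+9.58)/2 × 0.5 = 4.645
  [1.5→7.5]: (9.58+3.32)/2 × 6 = 38.7
  [7.5→8]: (3.32+3.00)/2 × 0.5 = 1.58
  [8→9]: (3.00+2.45)/2 × 1 = 2.725
  [9→10.5]: (2.45+1.81)/2 × 1.5 = 3.195
  [10.5→10.75]: (1.81+1.72)/2 × 0.25 = 0.44125
  Sum = 55.78625 mcg/mL·hr
Extrapolated tail: C_last / k_e = 1.72 / 0.202 = 8.515
AUC_0→∞ = 55.78625 + 8.515 = 64.30125 mcg/mL·hr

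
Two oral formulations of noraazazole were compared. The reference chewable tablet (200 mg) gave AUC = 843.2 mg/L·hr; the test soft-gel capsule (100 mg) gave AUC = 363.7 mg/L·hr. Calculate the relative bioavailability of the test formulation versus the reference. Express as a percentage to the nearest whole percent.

F_rel = (AUC_test/D_test) / (AUC_ref/D_ref)
      = (363.7/100) / (843.2/200)
      = 3.637 / 4.216 = 0.8627 = 86.27%

F_rel = 86%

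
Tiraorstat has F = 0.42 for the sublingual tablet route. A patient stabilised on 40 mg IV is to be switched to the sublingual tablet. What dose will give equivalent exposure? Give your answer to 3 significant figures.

For equal systemic exposure: F × D_ev = D_iv
D_ev = D_iv / F = 40 / 0.42 = 95.2381 mg

D_sublingual = 95.2 mg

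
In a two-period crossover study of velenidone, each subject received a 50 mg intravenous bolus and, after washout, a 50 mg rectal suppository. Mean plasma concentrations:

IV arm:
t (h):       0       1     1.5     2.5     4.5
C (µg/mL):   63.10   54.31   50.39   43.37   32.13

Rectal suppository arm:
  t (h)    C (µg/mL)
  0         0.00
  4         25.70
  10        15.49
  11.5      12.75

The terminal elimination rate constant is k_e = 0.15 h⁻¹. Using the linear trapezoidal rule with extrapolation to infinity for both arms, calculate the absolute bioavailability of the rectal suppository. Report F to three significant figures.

F = 0.667

Trapezoidal AUC_0→4.5 (IV):
  [0→1]: (63.10+54.31)/2 × 1 = 58.705
  [1→1.5]: (54.31+50.39)/2 × 0.5 = 26.175
  [1.5→2.5]: (50.39+43.37)/2 × 1 = 46.88
  [2.5→4.5]: (43.37+32.13)/2 × 2 = 75.5
  Sum = 207.26 µg/mL·h
IV tail: 32.13/0.15 = 214.200; AUC_iv,0→∞ = 207.26 + 214.200 = 421.46 µg/mL·h
Trapezoidal AUC_0→11.5 (rectal suppository):
  [0→4]: (0.00+25.70)/2 × 4 = 51.4
  [4→10]: (25.70+15.49)/2 × 6 = 123.57
  [10→11.5]: (15.49+12.75)/2 × 1.5 = 21.18
  Sum = 196.15 µg/mL·h
rectal suppository tail: 12.75/0.15 = 85.000; AUC_ev,0→∞ = 196.15 + 85.000 = 281.15 µg/mL·h
F = (AUC_ev/D_ev)/(AUC_iv/D_iv) = (281.15/50)/(421.46/50) = 5.623/8.4292 = 0.6671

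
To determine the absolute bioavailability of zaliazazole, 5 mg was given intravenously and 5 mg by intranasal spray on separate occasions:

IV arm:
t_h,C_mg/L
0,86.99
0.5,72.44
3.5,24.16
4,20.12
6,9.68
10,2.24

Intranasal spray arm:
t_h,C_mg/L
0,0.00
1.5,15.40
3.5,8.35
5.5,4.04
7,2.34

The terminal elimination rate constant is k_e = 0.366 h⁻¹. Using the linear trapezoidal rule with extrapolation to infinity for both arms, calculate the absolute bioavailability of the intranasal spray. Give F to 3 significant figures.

Trapezoidal AUC_0→10 (IV):
  [0→0.5]: (86.99+72.44)/2 × 0.5 = 39.8575
  [0.5→3.5]: (72.44+24.16)/2 × 3 = 144.9
  [3.5→4]: (24.16+20.12)/2 × 0.5 = 11.07
  [4→6]: (20.12+9.68)/2 × 2 = 29.8
  [6→10]: (9.68+2.24)/2 × 4 = 23.84
  Sum = 249.4675 mg/L·h
IV tail: 2.24/0.366 = 6.120; AUC_iv,0→∞ = 249.4675 + 6.120 = 255.5875 mg/L·h
Trapezoidal AUC_0→7 (intranasal spray):
  [0→1.5]: (0.00+15.40)/2 × 1.5 = 11.55
  [1.5→3.5]: (15.40+8.35)/2 × 2 = 23.75
  [3.5→5.5]: (8.35+4.04)/2 × 2 = 12.39
  [5.5→7]: (4.04+2.34)/2 × 1.5 = 4.785
  Sum = 52.475 mg/L·h
intranasal spray tail: 2.34/0.366 = 6.393; AUC_ev,0→∞ = 52.475 + 6.393 = 58.868 mg/L·h
F = (AUC_ev/D_ev)/(AUC_iv/D_iv) = (58.868/5)/(255.5875/5) = 11.7736/51.1175 = 0.2303

F = 0.230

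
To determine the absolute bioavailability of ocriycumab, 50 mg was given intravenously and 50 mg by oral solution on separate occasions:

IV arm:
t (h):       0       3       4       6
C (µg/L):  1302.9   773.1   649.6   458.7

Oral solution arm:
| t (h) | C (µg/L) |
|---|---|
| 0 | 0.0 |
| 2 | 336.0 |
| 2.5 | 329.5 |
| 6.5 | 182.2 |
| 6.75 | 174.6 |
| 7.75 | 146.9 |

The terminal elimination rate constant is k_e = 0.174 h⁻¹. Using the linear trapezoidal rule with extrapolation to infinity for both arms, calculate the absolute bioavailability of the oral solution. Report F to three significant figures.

Trapezoidal AUC_0→6 (IV):
  [0→3]: (1302.9+773.1)/2 × 3 = 3114.0
  [3→4]: (773.1+649.6)/2 × 1 = 711.35
  [4→6]: (649.6+458.7)/2 × 2 = 1108.3
  Sum = 4933.65 µg/L·h
IV tail: 458.7/0.174 = 2636.207; AUC_iv,0→∞ = 4933.65 + 2636.207 = 7569.857 µg/L·h
Trapezoidal AUC_0→7.75 (oral solution):
  [0→2]: (0.0+336.0)/2 × 2 = 336.0
  [2→2.5]: (336.0+329.5)/2 × 0.5 = 166.375
  [2.5→6.5]: (329.5+182.2)/2 × 4 = 1023.4
  [6.5→6.75]: (182.2+174.6)/2 × 0.25 = 44.6
  [6.75→7.75]: (174.6+146.9)/2 × 1 = 160.75
  Sum = 1731.125 µg/L·h
oral solution tail: 146.9/0.174 = 844.253; AUC_ev,0→∞ = 1731.125 + 844.253 = 2575.378 µg/L·h
F = (AUC_ev/D_ev)/(AUC_iv/D_iv) = (2575.378/50)/(7569.857/50) = 51.50756/151.39714 = 0.3402

F = 0.340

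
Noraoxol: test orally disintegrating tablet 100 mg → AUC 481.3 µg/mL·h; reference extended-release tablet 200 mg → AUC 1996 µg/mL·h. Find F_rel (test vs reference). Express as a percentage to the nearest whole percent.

F_rel = (AUC_test/D_test) / (AUC_ref/D_ref)
      = (481.3/100) / (1996/200)
      = 4.813 / 9.98 = 0.4823 = 48.23%

F_rel = 48%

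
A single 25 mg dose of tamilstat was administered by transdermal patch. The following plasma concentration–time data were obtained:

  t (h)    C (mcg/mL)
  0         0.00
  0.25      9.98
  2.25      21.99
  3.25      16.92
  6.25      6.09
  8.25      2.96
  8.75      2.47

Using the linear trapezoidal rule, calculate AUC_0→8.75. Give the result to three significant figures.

Trapezoidal AUC_0→8.75:
  [0→0.25]: (0.00+9.98)/2 × 0.25 = 1.2475
  [0.25→2.25]: (9.98+21.99)/2 × 2 = 31.97
  [2.25→3.25]: (21.99+16.92)/2 × 1 = 19.455
  [3.25→6.25]: (16.92+6.09)/2 × 3 = 34.515
  [6.25→8.25]: (6.09+2.96)/2 × 2 = 9.05
  [8.25→8.75]: (2.96+2.47)/2 × 0.5 = 1.3575
  Sum = 97.595 mcg/mL·h

AUC = 97.6 mcg/mL·h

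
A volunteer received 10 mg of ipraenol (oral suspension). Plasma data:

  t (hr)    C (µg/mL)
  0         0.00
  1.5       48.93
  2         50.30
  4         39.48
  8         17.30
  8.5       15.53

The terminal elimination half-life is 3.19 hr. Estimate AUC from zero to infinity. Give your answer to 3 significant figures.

Trapezoidal AUC_0→8.5:
  [0→1.5]: (0.00+48.93)/2 × 1.5 = 36.6975
  [1.5→2]: (48.93+50.30)/2 × 0.5 = 24.8075
  [2→4]: (50.30+39.48)/2 × 2 = 89.78
  [4→8]: (39.48+17.30)/2 × 4 = 113.56
  [8→8.5]: (17.30+15.53)/2 × 0.5 = 8.2075
  Sum = 273.0525 µg/mL·hr
k_e = ln2 / t½ = 0.693147 / 3.19 = 0.2173 hr^-1
Extrapolated tail: C_last / k_e = 15.53 / 0.2173 = 71.468
AUC_0→∞ = 273.0525 + 71.468 = 344.5205 µg/mL·hr

AUC = 345 µg/mL·hr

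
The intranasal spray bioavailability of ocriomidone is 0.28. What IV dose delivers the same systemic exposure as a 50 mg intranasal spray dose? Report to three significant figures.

D_iv = 14.0 mg

Systemic exposure from an extravascular dose = F × D_ev, so the equivalent IV dose is F × D_ev.
D_iv = F × D_ev = 0.28 × 50 = 14 mg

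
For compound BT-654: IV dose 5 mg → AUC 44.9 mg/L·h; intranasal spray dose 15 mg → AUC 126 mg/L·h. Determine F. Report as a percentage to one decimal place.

F = 93.5%

F = (AUC_ev / D_ev) / (AUC_iv / D_iv)
  = (126/15) / (44.9/5)
  = 8.4 / 8.98 = 0.9354
  = 93.54%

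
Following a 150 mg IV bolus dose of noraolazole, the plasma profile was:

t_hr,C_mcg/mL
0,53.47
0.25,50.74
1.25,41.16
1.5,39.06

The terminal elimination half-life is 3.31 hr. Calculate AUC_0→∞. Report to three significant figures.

AUC = 256 mcg/mL·hr

Trapezoidal AUC_0→1.5:
  [0→0.25]: (53.47+50.74)/2 × 0.25 = 13.02625
  [0.25→1.25]: (50.74+41.16)/2 × 1 = 45.95
  [1.25→1.5]: (41.16+39.06)/2 × 0.25 = 10.0275
  Sum = 69.00375 mcg/mL·hr
k_e = ln2 / t½ = 0.693147 / 3.31 = 0.2094 hr^-1
Extrapolated tail: C_last / k_e = 39.06 / 0.2094 = 186.533
AUC_0→∞ = 69.00375 + 186.533 = 255.53675 mcg/mL·hr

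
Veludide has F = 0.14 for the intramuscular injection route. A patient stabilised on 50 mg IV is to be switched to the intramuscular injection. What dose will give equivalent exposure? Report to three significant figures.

D_intramuscular = 357 mg

For equal systemic exposure: F × D_ev = D_iv
D_ev = D_iv / F = 50 / 0.14 = 357.143 mg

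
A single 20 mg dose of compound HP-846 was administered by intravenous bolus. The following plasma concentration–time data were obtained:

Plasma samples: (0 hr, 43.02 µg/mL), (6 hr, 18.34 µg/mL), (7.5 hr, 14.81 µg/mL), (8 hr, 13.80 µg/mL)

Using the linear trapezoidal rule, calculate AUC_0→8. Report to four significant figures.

AUC = 216.1 µg/mL·hr

Trapezoidal AUC_0→8:
  [0→6]: (43.02+18.34)/2 × 6 = 184.08
  [6→7.5]: (18.34+14.81)/2 × 1.5 = 24.8625
  [7.5→8]: (14.81+13.80)/2 × 0.5 = 7.1525
  Sum = 216.095 µg/mL·hr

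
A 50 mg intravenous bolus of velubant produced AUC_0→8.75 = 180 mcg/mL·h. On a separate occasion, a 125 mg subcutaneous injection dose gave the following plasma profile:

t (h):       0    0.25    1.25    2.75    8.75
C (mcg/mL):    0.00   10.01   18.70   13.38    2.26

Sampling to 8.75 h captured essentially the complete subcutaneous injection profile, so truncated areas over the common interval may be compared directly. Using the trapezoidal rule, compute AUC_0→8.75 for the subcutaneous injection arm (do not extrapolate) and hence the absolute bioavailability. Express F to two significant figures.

F = 0.19

Trapezoidal AUC_0→8.75 (subcutaneous injection):
  [0→0.25]: (0.00+10.01)/2 × 0.25 = 1.25125
  [0.25→1.25]: (10.01+18.70)/2 × 1 = 14.355
  [1.25→2.75]: (18.70+13.38)/2 × 1.5 = 24.06
  [2.75→8.75]: (13.38+2.26)/2 × 6 = 46.92
  Sum = 86.58625 mcg/mL·h
F = (AUC_ev/D_ev)/(AUC_iv/D_iv) = (86.58625/125)/(180/50) = 0.69269/3.6 = 0.1924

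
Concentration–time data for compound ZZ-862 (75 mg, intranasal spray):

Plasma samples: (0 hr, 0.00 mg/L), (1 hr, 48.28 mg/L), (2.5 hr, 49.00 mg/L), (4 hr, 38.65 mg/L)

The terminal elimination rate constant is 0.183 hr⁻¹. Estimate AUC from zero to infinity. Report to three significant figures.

Trapezoidal AUC_0→4:
  [0→1]: (0.00+48.28)/2 × 1 = 24.14
  [1→2.5]: (48.28+49.00)/2 × 1.5 = 72.96
  [2.5→4]: (49.00+38.65)/2 × 1.5 = 65.7375
  Sum = 162.8375 mg/L·hr
Extrapolated tail: C_last / k_e = 38.65 / 0.183 = 211.202
AUC_0→∞ = 162.8375 + 211.202 = 374.0395 mg/L·hr

AUC = 374 mg/L·hr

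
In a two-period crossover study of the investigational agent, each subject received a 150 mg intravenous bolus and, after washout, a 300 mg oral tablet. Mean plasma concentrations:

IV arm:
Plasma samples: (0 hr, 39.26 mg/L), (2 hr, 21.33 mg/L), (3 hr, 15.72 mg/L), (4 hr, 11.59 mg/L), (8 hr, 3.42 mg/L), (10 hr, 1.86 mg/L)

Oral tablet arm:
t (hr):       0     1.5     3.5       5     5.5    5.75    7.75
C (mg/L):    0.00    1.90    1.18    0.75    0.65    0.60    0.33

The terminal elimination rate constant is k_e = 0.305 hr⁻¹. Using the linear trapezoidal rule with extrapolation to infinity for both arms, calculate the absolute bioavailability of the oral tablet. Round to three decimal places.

F = 0.032

Trapezoidal AUC_0→10 (IV):
  [0→2]: (39.26+21.33)/2 × 2 = 60.59
  [2→3]: (21.33+15.72)/2 × 1 = 18.525
  [3→4]: (15.72+11.59)/2 × 1 = 13.655
  [4→8]: (11.59+3.42)/2 × 4 = 30.02
  [8→10]: (3.42+1.86)/2 × 2 = 5.28
  Sum = 128.07 mg/L·hr
IV tail: 1.86/0.305 = 6.098; AUC_iv,0→∞ = 128.07 + 6.098 = 134.168 mg/L·hr
Trapezoidal AUC_0→7.75 (oral tablet):
  [0→1.5]: (0.00+1.90)/2 × 1.5 = 1.425
  [1.5→3.5]: (1.90+1.18)/2 × 2 = 3.08
  [3.5→5]: (1.18+0.75)/2 × 1.5 = 1.4475
  [5→5.5]: (0.75+0.65)/2 × 0.5 = 0.35
  [5.5→5.75]: (0.65+0.60)/2 × 0.25 = 0.15625
  [5.75→7.75]: (0.60+0.33)/2 × 2 = 0.93
  Sum = 7.38875 mg/L·hr
oral tablet tail: 0.33/0.305 = 1.082; AUC_ev,0→∞ = 7.38875 + 1.082 = 8.47075 mg/L·hr
F = (AUC_ev/D_ev)/(AUC_iv/D_iv) = (8.47075/300)/(134.168/150) = 0.0282358/0.894453 = 0.0316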